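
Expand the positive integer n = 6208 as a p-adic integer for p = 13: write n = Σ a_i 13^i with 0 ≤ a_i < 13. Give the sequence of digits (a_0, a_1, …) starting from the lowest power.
(a_0, a_1, …) = (7, 9, 10, 2)

Repeated division by 13 gives the digits low-to-high: 6208 = 7 + 9·13^1 + 10·13^2 + 2·13^3. Digit sequence: (7, 9, 10, 2).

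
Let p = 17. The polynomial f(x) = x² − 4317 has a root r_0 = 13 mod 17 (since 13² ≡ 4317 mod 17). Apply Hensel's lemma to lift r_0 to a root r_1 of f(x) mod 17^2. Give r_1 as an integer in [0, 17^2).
r_1 = 217 (mod 289)

Hensel's recurrence: r_{i+1} = r_i − f(r_i)·(f′(r_i))^{-1} mod 17^{i+2}, with f′(x) = 2x. Iterate:
  r_0 = 13 (mod 17)
  r_1 = 217 (mod 289)
Final: r_1 = 217, and one checks f(r_1) ≡ 0 mod 17^2.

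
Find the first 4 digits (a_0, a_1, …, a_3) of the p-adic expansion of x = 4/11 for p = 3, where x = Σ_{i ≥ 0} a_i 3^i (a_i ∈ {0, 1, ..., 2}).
(a_0, …, a_3) = (2, 0, 2, 2)

v_3(4/11) = 0 (numerator and denominator both coprime to 3), so x ∈ ℤ_3^×. Compute digits iteratively via a_i = x_i mod 3, x_{i+1} = (x_i − a_i)/3, with x_0 = x:
  x_0 = 4/11;  a_0 = 2;  x_1 = (x_0 − 2)/3 = -6/11
  x_1 = -6/11;  a_1 = 0;  x_2 = (x_1 − 0)/3 = -2/11
  x_2 = -2/11;  a_2 = 2;  x_3 = (x_2 − 2)/3 = -8/11
  x_3 = -8/11;  a_3 = 2;  x_4 = (x_3 − 2)/3 = -10/11
Digits: (2, 0, 2, 2).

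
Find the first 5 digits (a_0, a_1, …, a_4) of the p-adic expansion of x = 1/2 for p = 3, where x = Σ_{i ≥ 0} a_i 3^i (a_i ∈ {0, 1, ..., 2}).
(a_0, …, a_4) = (2, 1, 1, 1, 1)

v_3(1/2) = 0 (numerator and denominator both coprime to 3), so x ∈ ℤ_3^×. Compute digits iteratively via a_i = x_i mod 3, x_{i+1} = (x_i − a_i)/3, with x_0 = x:
  x_0 = 1/2;  a_0 = 2;  x_1 = (x_0 − 2)/3 = -1/2
  x_1 = -1/2;  a_1 = 1;  x_2 = (x_1 − 1)/3 = -1/2
  x_2 = -1/2;  a_2 = 1;  x_3 = (x_2 − 1)/3 = -1/2
  x_3 = -1/2;  a_3 = 1;  x_4 = (x_3 − 1)/3 = -1/2
  x_4 = -1/2;  a_4 = 1;  x_5 = (x_4 − 1)/3 = -1/2
Digits: (2, 1, 1, 1, 1).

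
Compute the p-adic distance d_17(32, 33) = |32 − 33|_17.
d_17(32, 33) = 1

Step 1 — x − y = 32 − 33 = -1. Step 2 — v_17(-1) = 0 (factor: -1 = −(17^0 · 1); the sign does not affect v_p). Step 3 — |x − y|_17 = 17^{0} = 1.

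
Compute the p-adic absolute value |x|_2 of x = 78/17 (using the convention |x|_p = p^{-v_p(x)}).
|78/17|_2 = 1/2

Step 1 — compute v_2(x) by factoring powers of 2 out of the numerator and denominator: v_2(78/17) = 1. Step 2 — apply |x|_p = p^{-v_p(x)} = 2^{-1} = 1/2.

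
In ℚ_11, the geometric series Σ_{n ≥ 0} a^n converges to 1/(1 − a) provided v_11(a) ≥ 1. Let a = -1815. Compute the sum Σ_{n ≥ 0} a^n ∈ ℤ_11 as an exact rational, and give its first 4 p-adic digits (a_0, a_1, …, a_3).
Σ a^n = 1/(1 − a) = 1/1816;  first 4 digits = (1, 0, 7, 9)

v_11(a) = 2 ≥ 1, so the series converges in ℤ_11 to 1/(1 − a) = 1/(1 − (-1815)) = 1/1816. Expand this rational in ℤ_11: compute digits iteratively via d_i = x_i mod 11, x_{i+1} = (x_i − d_i)/11. The first 4 digits are (1, 0, 7, 9).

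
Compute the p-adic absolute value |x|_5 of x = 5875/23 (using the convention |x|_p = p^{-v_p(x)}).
|5875/23|_5 = 1/125

Step 1 — compute v_5(x) by factoring powers of 5 out of the numerator and denominator: v_5(5875/23) = 3. Step 2 — apply |x|_p = p^{-v_p(x)} = 5^{-3} = 1/125.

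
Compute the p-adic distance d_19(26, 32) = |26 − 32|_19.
d_19(26, 32) = 1

Step 1 — x − y = 26 − 32 = -6. Step 2 — v_19(-6) = 0 (factor: -6 = −(19^0 · 6); the sign does not affect v_p). Step 3 — |x − y|_19 = 19^{0} = 1.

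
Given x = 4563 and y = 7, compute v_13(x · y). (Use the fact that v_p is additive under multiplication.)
v_13(31941) = 2

v_p(x) = 2 (factor: 4563 = 13^2 · 27); v_p(y) = 0 (factor: 7 = 13^0 · 7). Additivity: v_p(xy) = v_p(x) + v_p(y) = 2 + 0 = 2. (Direct check: xy = 31941 = 13^2 · (189).)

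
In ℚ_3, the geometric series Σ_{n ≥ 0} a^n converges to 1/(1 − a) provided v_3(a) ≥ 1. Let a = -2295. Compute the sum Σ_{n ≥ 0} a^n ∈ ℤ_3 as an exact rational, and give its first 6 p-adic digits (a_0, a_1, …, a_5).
Σ a^n = 1/(1 − a) = 1/2296;  first 6 digits = (1, 0, 0, 2, 1, 2)

v_3(a) = 3 ≥ 1, so the series converges in ℤ_3 to 1/(1 − a) = 1/(1 − (-2295)) = 1/2296. Expand this rational in ℤ_3: compute digits iteratively via d_i = x_i mod 3, x_{i+1} = (x_i − d_i)/3. The first 6 digits are (1, 0, 0, 2, 1, 2).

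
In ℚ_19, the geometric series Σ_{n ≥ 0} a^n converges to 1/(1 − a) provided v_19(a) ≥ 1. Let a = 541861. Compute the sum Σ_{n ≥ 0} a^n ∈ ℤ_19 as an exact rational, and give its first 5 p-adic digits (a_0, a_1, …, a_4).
Σ a^n = 1/(1 − a) = -1/541860;  first 5 digits = (1, 0, 0, 3, 4)

v_19(a) = 3 ≥ 1, so the series converges in ℤ_19 to 1/(1 − a) = 1/(1 − 541861) = -1/541860. Expand this rational in ℤ_19: compute digits iteratively via d_i = x_i mod 19, x_{i+1} = (x_i − d_i)/19. The first 5 digits are (1, 0, 0, 3, 4).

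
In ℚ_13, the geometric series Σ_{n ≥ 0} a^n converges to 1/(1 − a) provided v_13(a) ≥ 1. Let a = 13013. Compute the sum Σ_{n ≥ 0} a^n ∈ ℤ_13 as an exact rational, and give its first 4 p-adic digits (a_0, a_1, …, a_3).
Σ a^n = 1/(1 − a) = -1/13012;  first 4 digits = (1, 0, 12, 5)

v_13(a) = 2 ≥ 1, so the series converges in ℤ_13 to 1/(1 − a) = 1/(1 − 13013) = -1/13012. Expand this rational in ℤ_13: compute digits iteratively via d_i = x_i mod 13, x_{i+1} = (x_i − d_i)/13. The first 4 digits are (1, 0, 12, 5).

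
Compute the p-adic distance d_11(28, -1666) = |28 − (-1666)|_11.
d_11(28, -1666) = 1/121

Step 1 — x − y = 28 − (-1666) = 1694. Step 2 — v_11(1694) = 2 (factor: 1694 = (11^2 · 14); the sign does not affect v_p). Step 3 — |x − y|_11 = 11^{-2} = 1/121.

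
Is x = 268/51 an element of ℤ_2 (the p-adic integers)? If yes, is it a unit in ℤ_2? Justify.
x ∈ ℤ_2 but not a unit; v_2(x) = 2 > 0

ℤ_2 = {x ∈ ℚ_2 : v_2(x) ≥ 0} and ℤ_2^× = {x ∈ ℤ_2 : v_2(x) = 0}. Here v_2(268/51) = v_2(num) − v_2(den) = 2; compare against these criteria.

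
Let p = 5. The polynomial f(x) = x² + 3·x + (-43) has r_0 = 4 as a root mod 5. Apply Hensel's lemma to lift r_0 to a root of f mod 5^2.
r_1 = 19 (mod 25)

Hensel: r_{i+1} = r_i − f(r_i)·(f′(r_i))^{-1} mod 5^{i+2}, f′(x) = 2x + 3. Iterate:
  r_0 = 4 (mod 5)
  r_1 = 19 (mod 25)
Final: r = 19 satisfies f(r) ≡ 0 mod 5^2.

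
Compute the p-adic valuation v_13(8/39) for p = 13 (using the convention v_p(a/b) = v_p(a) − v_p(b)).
v_13(8/39) = -1

Factor powers of 13 from the numerator and denominator of the reduced fraction: 8 = 13^0 · 8 and 39 = 13^1 · 3. Apply v_p(a/b) = v_p(a) − v_p(b): v_13(8/39) = 0 − 1 = -1.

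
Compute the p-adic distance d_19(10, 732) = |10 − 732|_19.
d_19(10, 732) = 1/361

Step 1 — x − y = 10 − 732 = -722. Step 2 — v_19(-722) = 2 (factor: -722 = −(19^2 · 2); the sign does not affect v_p). Step 3 — |x − y|_19 = 19^{-2} = 1/361.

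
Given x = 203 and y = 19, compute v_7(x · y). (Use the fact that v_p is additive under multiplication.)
v_7(3857) = 1

v_p(x) = 1 (factor: 203 = 7^1 · 29); v_p(y) = 0 (factor: 19 = 7^0 · 19). Additivity: v_p(xy) = v_p(x) + v_p(y) = 1 + 0 = 1. (Direct check: xy = 3857 = 7^1 · (551).)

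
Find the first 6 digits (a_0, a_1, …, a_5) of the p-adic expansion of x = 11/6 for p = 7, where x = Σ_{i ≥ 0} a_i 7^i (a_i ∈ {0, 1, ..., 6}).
(a_0, …, a_5) = (3, 1, 1, 1, 1, 1)

v_7(11/6) = 0 (numerator and denominator both coprime to 7), so x ∈ ℤ_7^×. Compute digits iteratively via a_i = x_i mod 7, x_{i+1} = (x_i − a_i)/7, with x_0 = x:
  x_0 = 11/6;  a_0 = 3;  x_1 = (x_0 − 3)/7 = -1/6
  x_1 = -1/6;  a_1 = 1;  x_2 = (x_1 − 1)/7 = -1/6
  x_2 = -1/6;  a_2 = 1;  x_3 = (x_2 − 1)/7 = -1/6
  x_3 = -1/6;  a_3 = 1;  x_4 = (x_3 − 1)/7 = -1/6
  x_4 = -1/6;  a_4 = 1;  x_5 = (x_4 − 1)/7 = -1/6
  x_5 = -1/6;  a_5 = 1;  x_6 = (x_5 − 1)/7 = -1/6
Digits: (3, 1, 1, 1, 1, 1).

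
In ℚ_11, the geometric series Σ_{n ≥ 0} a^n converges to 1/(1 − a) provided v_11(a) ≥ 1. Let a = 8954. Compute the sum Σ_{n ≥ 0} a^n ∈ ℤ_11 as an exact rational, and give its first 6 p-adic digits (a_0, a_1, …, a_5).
Σ a^n = 1/(1 − a) = -1/8953;  first 6 digits = (1, 0, 8, 6, 9, 2)

v_11(a) = 2 ≥ 1, so the series converges in ℤ_11 to 1/(1 − a) = 1/(1 − 8954) = -1/8953. Expand this rational in ℤ_11: compute digits iteratively via d_i = x_i mod 11, x_{i+1} = (x_i − d_i)/11. The first 6 digits are (1, 0, 8, 6, 9, 2).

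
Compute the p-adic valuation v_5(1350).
v_5(1350) = 2

v_5(n) is the largest exponent k such that 5^k divides n. Factor out: 1350 = 5^2 · 54. (Sign doesn't affect v_p.) So v_5(1350) = 2.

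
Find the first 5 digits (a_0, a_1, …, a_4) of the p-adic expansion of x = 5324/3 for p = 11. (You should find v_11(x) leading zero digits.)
(a_0, …, a_4) = (0, 0, 0, 5, 7)

v_11(5324/3) = 3, so a_0 = ... = a_2 = 0. Factor out: x = 11^3 · u with u = 4/3 a unit in ℤ_11. Expand u iteratively via a_{v+i} = u_i mod 11, u_{i+1} = (u_i − a_{v+i})/11:
  u_0 = 4/3;  a_3 = 5;  u_1 = (u_0 − 5)/11 = -1/3
  u_1 = -1/3;  a_4 = 7;  u_2 = (u_1 − 7)/11 = -2/3
Digits: (0, 0, 0, 5, 7).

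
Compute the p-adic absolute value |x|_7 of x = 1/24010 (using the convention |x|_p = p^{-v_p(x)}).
|1/24010|_7 = 2401

Step 1 — compute v_7(x) by factoring powers of 7 out of the numerator and denominator: v_7(1/24010) = -4. Step 2 — apply |x|_p = p^{-v_p(x)} = 7^{4} = 2401.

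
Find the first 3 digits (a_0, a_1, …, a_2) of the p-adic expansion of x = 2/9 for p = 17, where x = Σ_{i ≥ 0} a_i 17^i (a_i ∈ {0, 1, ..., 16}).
(a_0, …, a_2) = (4, 13, 3)

v_17(2/9) = 0 (numerator and denominator both coprime to 17), so x ∈ ℤ_17^×. Compute digits iteratively via a_i = x_i mod 17, x_{i+1} = (x_i − a_i)/17, with x_0 = x:
  x_0 = 2/9;  a_0 = 4;  x_1 = (x_0 − 4)/17 = -2/9
  x_1 = -2/9;  a_1 = 13;  x_2 = (x_1 − 13)/17 = -7/9
  x_2 = -7/9;  a_2 = 3;  x_3 = (x_2 − 3)/17 = -2/9
Digits: (4, 13, 3).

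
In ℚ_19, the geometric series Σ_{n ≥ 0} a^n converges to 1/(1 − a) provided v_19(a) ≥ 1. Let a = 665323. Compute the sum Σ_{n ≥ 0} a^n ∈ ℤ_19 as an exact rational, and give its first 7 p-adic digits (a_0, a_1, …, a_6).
Σ a^n = 1/(1 − a) = -1/665322;  first 7 digits = (1, 0, 0, 2, 5, 0, 4)

v_19(a) = 3 ≥ 1, so the series converges in ℤ_19 to 1/(1 − a) = 1/(1 − 665323) = -1/665322. Expand this rational in ℤ_19: compute digits iteratively via d_i = x_i mod 19, x_{i+1} = (x_i − d_i)/19. The first 7 digits are (1, 0, 0, 2, 5, 0, 4).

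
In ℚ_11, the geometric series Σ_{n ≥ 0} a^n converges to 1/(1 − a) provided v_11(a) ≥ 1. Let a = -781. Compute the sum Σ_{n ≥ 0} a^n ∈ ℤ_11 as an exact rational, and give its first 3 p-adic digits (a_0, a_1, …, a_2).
Σ a^n = 1/(1 − a) = 1/782;  first 3 digits = (1, 6, 7)

v_11(a) = 1 ≥ 1, so the series converges in ℤ_11 to 1/(1 − a) = 1/(1 − (-781)) = 1/782. Expand this rational in ℤ_11: compute digits iteratively via d_i = x_i mod 11, x_{i+1} = (x_i − d_i)/11. The first 3 digits are (1, 6, 7).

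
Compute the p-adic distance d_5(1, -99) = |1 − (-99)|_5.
d_5(1, -99) = 1/25

Step 1 — x − y = 1 − (-99) = 100. Step 2 — v_5(100) = 2 (factor: 100 = (5^2 · 4); the sign does not affect v_p). Step 3 — |x − y|_5 = 5^{-2} = 1/25.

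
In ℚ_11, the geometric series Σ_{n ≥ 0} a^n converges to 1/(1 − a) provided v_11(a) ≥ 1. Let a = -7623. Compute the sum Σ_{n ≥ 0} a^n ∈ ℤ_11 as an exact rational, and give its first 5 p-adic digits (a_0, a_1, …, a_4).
Σ a^n = 1/(1 − a) = 1/7624;  first 5 digits = (1, 0, 3, 5, 8)

v_11(a) = 2 ≥ 1, so the series converges in ℤ_11 to 1/(1 − a) = 1/(1 − (-7623)) = 1/7624. Expand this rational in ℤ_11: compute digits iteratively via d_i = x_i mod 11, x_{i+1} = (x_i − d_i)/11. The first 5 digits are (1, 0, 3, 5, 8).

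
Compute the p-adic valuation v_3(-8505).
v_3(-8505) = 5

v_3(n) is the largest exponent k such that 3^k divides n. Factor out: -8505 = -3^5 · 35. (Sign doesn't affect v_p.) So v_3(-8505) = 5.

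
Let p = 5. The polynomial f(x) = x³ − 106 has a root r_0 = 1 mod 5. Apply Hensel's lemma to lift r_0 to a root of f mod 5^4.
r_3 = 61 (mod 625)

Hensel: r_{i+1} = r_i − f(r_i)/f′(r_i) mod 5^{i+2}, where f′(x) = 3x². Iterate:
  r_0 = 1 (mod 5)
  r_1 = 11 (mod 25)
  r_2 = 61 (mod 125)
  r_3 = 61 (mod 625)
Final: r = 61 with f(r) ≡ 0 mod 5^4.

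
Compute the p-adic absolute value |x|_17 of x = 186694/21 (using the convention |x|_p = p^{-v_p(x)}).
|186694/21|_17 = 1/4913

Step 1 — compute v_17(x) by factoring powers of 17 out of the numerator and denominator: v_17(186694/21) = 3. Step 2 — apply |x|_p = p^{-v_p(x)} = 17^{-3} = 1/4913.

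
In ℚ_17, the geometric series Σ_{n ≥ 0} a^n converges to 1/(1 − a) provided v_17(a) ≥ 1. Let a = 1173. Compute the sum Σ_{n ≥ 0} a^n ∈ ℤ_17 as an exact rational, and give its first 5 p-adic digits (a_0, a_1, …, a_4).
Σ a^n = 1/(1 − a) = -1/1172;  first 5 digits = (1, 1, 5, 9, 12)

v_17(a) = 1 ≥ 1, so the series converges in ℤ_17 to 1/(1 − a) = 1/(1 − 1173) = -1/1172. Expand this rational in ℤ_17: compute digits iteratively via d_i = x_i mod 17, x_{i+1} = (x_i − d_i)/17. The first 5 digits are (1, 1, 5, 9, 12).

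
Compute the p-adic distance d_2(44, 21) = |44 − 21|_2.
d_2(44, 21) = 1

Step 1 — x − y = 44 − 21 = 23. Step 2 — v_2(23) = 0 (factor: 23 = (2^0 · 23); the sign does not affect v_p). Step 3 — |x − y|_2 = 2^{0} = 1.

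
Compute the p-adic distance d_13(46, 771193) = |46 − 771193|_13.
d_13(46, 771193) = 1/28561

Step 1 — x − y = 46 − 771193 = -771147. Step 2 — v_13(-771147) = 4 (factor: -771147 = −(13^4 · 27); the sign does not affect v_p). Step 3 — |x − y|_13 = 13^{-4} = 1/28561.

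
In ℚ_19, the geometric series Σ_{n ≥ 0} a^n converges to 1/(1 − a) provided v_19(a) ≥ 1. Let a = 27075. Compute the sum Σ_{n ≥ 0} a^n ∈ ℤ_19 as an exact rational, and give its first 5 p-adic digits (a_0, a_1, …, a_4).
Σ a^n = 1/(1 − a) = -1/27074;  first 5 digits = (1, 0, 18, 3, 1)

v_19(a) = 2 ≥ 1, so the series converges in ℤ_19 to 1/(1 − a) = 1/(1 − 27075) = -1/27074. Expand this rational in ℤ_19: compute digits iteratively via d_i = x_i mod 19, x_{i+1} = (x_i − d_i)/19. The first 5 digits are (1, 0, 18, 3, 1).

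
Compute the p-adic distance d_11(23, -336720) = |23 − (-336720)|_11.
d_11(23, -336720) = 1/14641

Step 1 — x − y = 23 − (-336720) = 336743. Step 2 — v_11(336743) = 4 (factor: 336743 = (11^4 · 23); the sign does not affect v_p). Step 3 — |x − y|_11 = 11^{-4} = 1/14641.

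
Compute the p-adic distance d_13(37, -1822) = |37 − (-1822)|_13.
d_13(37, -1822) = 1/169

Step 1 — x − y = 37 − (-1822) = 1859. Step 2 — v_13(1859) = 2 (factor: 1859 = (13^2 · 11); the sign does not affect v_p). Step 3 — |x − y|_13 = 13^{-2} = 1/169.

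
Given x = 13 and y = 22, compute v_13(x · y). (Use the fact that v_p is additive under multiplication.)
v_13(286) = 1

v_p(x) = 1 (factor: 13 = 13^1 · 1); v_p(y) = 0 (factor: 22 = 13^0 · 22). Additivity: v_p(xy) = v_p(x) + v_p(y) = 1 + 0 = 1. (Direct check: xy = 286 = 13^1 · (22).)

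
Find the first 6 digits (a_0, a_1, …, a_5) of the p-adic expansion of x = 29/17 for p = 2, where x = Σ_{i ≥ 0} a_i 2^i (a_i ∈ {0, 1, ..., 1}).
(a_0, …, a_5) = (1, 0, 1, 1, 0, 0)

v_2(29/17) = 0 (numerator and denominator both coprime to 2), so x ∈ ℤ_2^×. Compute digits iteratively via a_i = x_i mod 2, x_{i+1} = (x_i − a_i)/2, with x_0 = x:
  x_0 = 29/17;  a_0 = 1;  x_1 = (x_0 − 1)/2 = 6/17
  x_1 = 6/17;  a_1 = 0;  x_2 = (x_1 − 0)/2 = 3/17
  x_2 = 3/17;  a_2 = 1;  x_3 = (x_2 − 1)/2 = -7/17
  x_3 = -7/17;  a_3 = 1;  x_4 = (x_3 − 1)/2 = -12/17
  x_4 = -12/17;  a_4 = 0;  x_5 = (x_4 − 0)/2 = -6/17
  x_5 = -6/17;  a_5 = 0;  x_6 = (x_5 − 0)/2 = -3/17
Digits: (1, 0, 1, 1, 0, 0).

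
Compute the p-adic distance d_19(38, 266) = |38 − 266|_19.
d_19(38, 266) = 1/19

Step 1 — x − y = 38 − 266 = -228. Step 2 — v_19(-228) = 1 (factor: -228 = −(19^1 · 12); the sign does not affect v_p). Step 3 — |x − y|_19 = 19^{-1} = 1/19.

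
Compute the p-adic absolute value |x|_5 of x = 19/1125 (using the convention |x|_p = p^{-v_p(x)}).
|19/1125|_5 = 125

Step 1 — compute v_5(x) by factoring powers of 5 out of the numerator and denominator: v_5(19/1125) = -3. Step 2 — apply |x|_p = p^{-v_p(x)} = 5^{3} = 125.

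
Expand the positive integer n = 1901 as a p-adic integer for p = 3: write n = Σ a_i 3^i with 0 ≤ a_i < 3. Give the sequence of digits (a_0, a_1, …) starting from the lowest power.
(a_0, a_1, …) = (2, 0, 1, 1, 2, 1, 2)

Repeated division by 3 gives the digits low-to-high: 1901 = 2 + 1·3^2 + 1·3^3 + 2·3^4 + 1·3^5 + 2·3^6. Digit sequence: (2, 0, 1, 1, 2, 1, 2).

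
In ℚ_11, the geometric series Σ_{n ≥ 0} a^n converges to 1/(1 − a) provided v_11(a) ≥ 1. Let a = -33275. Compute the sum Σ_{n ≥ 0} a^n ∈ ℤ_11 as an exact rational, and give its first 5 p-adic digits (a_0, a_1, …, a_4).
Σ a^n = 1/(1 − a) = 1/33276;  first 5 digits = (1, 0, 0, 8, 8)

v_11(a) = 3 ≥ 1, so the series converges in ℤ_11 to 1/(1 − a) = 1/(1 − (-33275)) = 1/33276. Expand this rational in ℤ_11: compute digits iteratively via d_i = x_i mod 11, x_{i+1} = (x_i − d_i)/11. The first 5 digits are (1, 0, 0, 8, 8).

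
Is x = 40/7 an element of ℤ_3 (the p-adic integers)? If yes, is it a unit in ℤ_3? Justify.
x ∈ ℤ_3^× (unit); v_3(x) = 0

ℤ_3 = {x ∈ ℚ_3 : v_3(x) ≥ 0} and ℤ_3^× = {x ∈ ℤ_3 : v_3(x) = 0}. Here v_3(40/7) = v_3(num) − v_3(den) = 0; compare against these criteria.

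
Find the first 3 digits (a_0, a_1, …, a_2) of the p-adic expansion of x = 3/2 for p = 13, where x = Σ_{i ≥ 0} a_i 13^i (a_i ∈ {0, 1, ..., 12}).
(a_0, …, a_2) = (8, 6, 6)

v_13(3/2) = 0 (numerator and denominator both coprime to 13), so x ∈ ℤ_13^×. Compute digits iteratively via a_i = x_i mod 13, x_{i+1} = (x_i − a_i)/13, with x_0 = x:
  x_0 = 3/2;  a_0 = 8;  x_1 = (x_0 − 8)/13 = -1/2
  x_1 = -1/2;  a_1 = 6;  x_2 = (x_1 − 6)/13 = -1/2
  x_2 = -1/2;  a_2 = 6;  x_3 = (x_2 − 6)/13 = -1/2
Digits: (8, 6, 6).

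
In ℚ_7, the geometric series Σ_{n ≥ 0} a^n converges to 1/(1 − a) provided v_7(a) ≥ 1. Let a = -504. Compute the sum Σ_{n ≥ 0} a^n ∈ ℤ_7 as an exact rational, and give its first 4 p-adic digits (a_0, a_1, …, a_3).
Σ a^n = 1/(1 − a) = 1/505;  first 4 digits = (1, 5, 0, 3)

v_7(a) = 1 ≥ 1, so the series converges in ℤ_7 to 1/(1 − a) = 1/(1 − (-504)) = 1/505. Expand this rational in ℤ_7: compute digits iteratively via d_i = x_i mod 7, x_{i+1} = (x_i − d_i)/7. The first 4 digits are (1, 5, 0, 3).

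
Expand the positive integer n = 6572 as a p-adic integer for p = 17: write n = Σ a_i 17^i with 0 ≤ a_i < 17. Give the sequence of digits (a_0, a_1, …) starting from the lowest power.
(a_0, a_1, …) = (10, 12, 5, 1)

Repeated division by 17 gives the digits low-to-high: 6572 = 10 + 12·17^1 + 5·17^2 + 1·17^3. Digit sequence: (10, 12, 5, 1).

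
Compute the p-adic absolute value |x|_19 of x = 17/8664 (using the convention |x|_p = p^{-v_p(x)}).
|17/8664|_19 = 361

Step 1 — compute v_19(x) by factoring powers of 19 out of the numerator and denominator: v_19(17/8664) = -2. Step 2 — apply |x|_p = p^{-v_p(x)} = 19^{2} = 361.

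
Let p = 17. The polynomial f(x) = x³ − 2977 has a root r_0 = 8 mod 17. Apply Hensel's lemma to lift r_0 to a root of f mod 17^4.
r_3 = 52521 (mod 83521)

Hensel: r_{i+1} = r_i − f(r_i)/f′(r_i) mod 17^{i+2}, where f′(x) = 3x². Iterate:
  r_0 = 8 (mod 17)
  r_1 = 212 (mod 289)
  r_2 = 3391 (mod 4913)
  r_3 = 52521 (mod 83521)
Final: r = 52521 with f(r) ≡ 0 mod 17^4.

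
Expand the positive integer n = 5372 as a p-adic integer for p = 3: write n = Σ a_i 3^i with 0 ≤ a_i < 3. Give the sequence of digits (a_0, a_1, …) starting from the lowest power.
(a_0, a_1, …) = (2, 2, 2, 0, 0, 1, 1, 2)

Repeated division by 3 gives the digits low-to-high: 5372 = 2 + 2·3^1 + 2·3^2 + 1·3^5 + 1·3^6 + 2·3^7. Digit sequence: (2, 2, 2, 0, 0, 1, 1, 2).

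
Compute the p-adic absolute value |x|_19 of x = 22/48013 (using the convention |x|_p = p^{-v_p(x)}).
|22/48013|_19 = 6859

Step 1 — compute v_19(x) by factoring powers of 19 out of the numerator and denominator: v_19(22/48013) = -3. Step 2 — apply |x|_p = p^{-v_p(x)} = 19^{3} = 6859.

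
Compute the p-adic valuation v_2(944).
v_2(944) = 4

v_2(n) is the largest exponent k such that 2^k divides n. Factor out: 944 = 2^4 · 59. (Sign doesn't affect v_p.) So v_2(944) = 4.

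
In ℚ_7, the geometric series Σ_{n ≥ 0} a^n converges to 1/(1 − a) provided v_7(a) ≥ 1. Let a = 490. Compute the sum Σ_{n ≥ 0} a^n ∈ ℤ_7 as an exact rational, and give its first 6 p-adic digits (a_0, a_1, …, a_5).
Σ a^n = 1/(1 − a) = -1/489;  first 6 digits = (1, 0, 3, 1, 2, 0)

v_7(a) = 2 ≥ 1, so the series converges in ℤ_7 to 1/(1 − a) = 1/(1 − 490) = -1/489. Expand this rational in ℤ_7: compute digits iteratively via d_i = x_i mod 7, x_{i+1} = (x_i − d_i)/7. The first 6 digits are (1, 0, 3, 1, 2, 0).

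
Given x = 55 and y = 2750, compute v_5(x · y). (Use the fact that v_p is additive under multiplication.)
v_5(151250) = 4

v_p(x) = 1 (factor: 55 = 5^1 · 11); v_p(y) = 3 (factor: 2750 = 5^3 · 22). Additivity: v_p(xy) = v_p(x) + v_p(y) = 1 + 3 = 4. (Direct check: xy = 151250 = 5^4 · (242).)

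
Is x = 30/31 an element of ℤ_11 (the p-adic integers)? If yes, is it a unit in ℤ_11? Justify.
x ∈ ℤ_11^× (unit); v_11(x) = 0

ℤ_11 = {x ∈ ℚ_11 : v_11(x) ≥ 0} and ℤ_11^× = {x ∈ ℤ_11 : v_11(x) = 0}. Here v_11(30/31) = v_11(num) − v_11(den) = 0; compare against these criteria.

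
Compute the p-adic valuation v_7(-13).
v_7(-13) = 0

v_7(n) is the largest exponent k such that 7^k divides n. Factor out: -13 = -7^0 · 13. (Sign doesn't affect v_p.) So v_7(-13) = 0.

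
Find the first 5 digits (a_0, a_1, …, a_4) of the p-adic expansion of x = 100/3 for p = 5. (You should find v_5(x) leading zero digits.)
(a_0, …, a_4) = (0, 0, 3, 3, 1)

v_5(100/3) = 2, so a_0 = ... = a_1 = 0. Factor out: x = 5^2 · u with u = 4/3 a unit in ℤ_5. Expand u iteratively via a_{v+i} = u_i mod 5, u_{i+1} = (u_i − a_{v+i})/5:
  u_0 = 4/3;  a_2 = 3;  u_1 = (u_0 − 3)/5 = -1/3
  u_1 = -1/3;  a_3 = 3;  u_2 = (u_1 − 3)/5 = -2/3
  u_2 = -2/3;  a_4 = 1;  u_3 = (u_2 − 1)/5 = -1/3
Digits: (0, 0, 3, 3, 1).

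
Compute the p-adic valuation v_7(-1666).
v_7(-1666) = 2

v_7(n) is the largest exponent k such that 7^k divides n. Factor out: -1666 = -7^2 · 34. (Sign doesn't affect v_p.) So v_7(-1666) = 2.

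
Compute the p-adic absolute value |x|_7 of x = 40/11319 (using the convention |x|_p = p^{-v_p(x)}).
|40/11319|_7 = 343

Step 1 — compute v_7(x) by factoring powers of 7 out of the numerator and denominator: v_7(40/11319) = -3. Step 2 — apply |x|_p = p^{-v_p(x)} = 7^{3} = 343.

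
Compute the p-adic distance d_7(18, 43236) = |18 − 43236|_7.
d_7(18, 43236) = 1/2401

Step 1 — x − y = 18 − 43236 = -43218. Step 2 — v_7(-43218) = 4 (factor: -43218 = −(7^4 · 18); the sign does not affect v_p). Step 3 — |x − y|_7 = 7^{-4} = 1/2401.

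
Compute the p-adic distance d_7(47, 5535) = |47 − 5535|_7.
d_7(47, 5535) = 1/343

Step 1 — x − y = 47 − 5535 = -5488. Step 2 — v_7(-5488) = 3 (factor: -5488 = −(7^3 · 16); the sign does not affect v_p). Step 3 — |x − y|_7 = 7^{-3} = 1/343.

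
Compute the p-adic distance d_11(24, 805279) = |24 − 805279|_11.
d_11(24, 805279) = 1/161051

Step 1 — x − y = 24 − 805279 = -805255. Step 2 — v_11(-805255) = 5 (factor: -805255 = −(11^5 · 5); the sign does not affect v_p). Step 3 — |x − y|_11 = 11^{-5} = 1/161051.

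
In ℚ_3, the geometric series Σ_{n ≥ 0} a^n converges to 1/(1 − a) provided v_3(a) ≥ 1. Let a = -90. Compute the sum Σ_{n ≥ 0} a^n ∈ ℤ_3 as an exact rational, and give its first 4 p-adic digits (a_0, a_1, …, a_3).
Σ a^n = 1/(1 − a) = 1/91;  first 4 digits = (1, 0, 2, 2)

v_3(a) = 2 ≥ 1, so the series converges in ℤ_3 to 1/(1 − a) = 1/(1 − (-90)) = 1/91. Expand this rational in ℤ_3: compute digits iteratively via d_i = x_i mod 3, x_{i+1} = (x_i − d_i)/3. The first 4 digits are (1, 0, 2, 2).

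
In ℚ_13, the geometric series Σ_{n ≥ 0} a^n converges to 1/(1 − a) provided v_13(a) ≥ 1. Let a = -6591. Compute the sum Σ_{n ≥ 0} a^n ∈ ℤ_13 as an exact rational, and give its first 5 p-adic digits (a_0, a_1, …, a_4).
Σ a^n = 1/(1 − a) = 1/6592;  first 5 digits = (1, 0, 0, 10, 12)

v_13(a) = 3 ≥ 1, so the series converges in ℤ_13 to 1/(1 − a) = 1/(1 − (-6591)) = 1/6592. Expand this rational in ℤ_13: compute digits iteratively via d_i = x_i mod 13, x_{i+1} = (x_i − d_i)/13. The first 5 digits are (1, 0, 0, 10, 12).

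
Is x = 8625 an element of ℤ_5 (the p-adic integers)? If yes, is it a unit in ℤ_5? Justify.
x ∈ ℤ_5 but not a unit; v_5(x) = 3 > 0

ℤ_5 = {x ∈ ℚ_5 : v_5(x) ≥ 0} and ℤ_5^× = {x ∈ ℤ_5 : v_5(x) = 0}. Here v_5(8625) = v_5(num) − v_5(den) = 3; compare against these criteria.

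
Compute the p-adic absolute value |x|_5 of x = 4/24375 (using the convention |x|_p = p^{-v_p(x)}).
|4/24375|_5 = 625

Step 1 — compute v_5(x) by factoring powers of 5 out of the numerator and denominator: v_5(4/24375) = -4. Step 2 — apply |x|_p = p^{-v_p(x)} = 5^{4} = 625.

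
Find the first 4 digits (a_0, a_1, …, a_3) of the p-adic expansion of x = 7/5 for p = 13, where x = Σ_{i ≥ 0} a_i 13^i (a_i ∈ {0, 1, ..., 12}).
(a_0, …, a_3) = (4, 5, 10, 7)

v_13(7/5) = 0 (numerator and denominator both coprime to 13), so x ∈ ℤ_13^×. Compute digits iteratively via a_i = x_i mod 13, x_{i+1} = (x_i − a_i)/13, with x_0 = x:
  x_0 = 7/5;  a_0 = 4;  x_1 = (x_0 − 4)/13 = -1/5
  x_1 = -1/5;  a_1 = 5;  x_2 = (x_1 − 5)/13 = -2/5
  x_2 = -2/5;  a_2 = 10;  x_3 = (x_2 − 10)/13 = -4/5
  x_3 = -4/5;  a_3 = 7;  x_4 = (x_3 − 7)/13 = -3/5
Digits: (4, 5, 10, 7).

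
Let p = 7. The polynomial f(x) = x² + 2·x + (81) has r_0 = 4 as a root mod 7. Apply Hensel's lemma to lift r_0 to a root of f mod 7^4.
r_3 = 1586 (mod 2401)

Hensel: r_{i+1} = r_i − f(r_i)·(f′(r_i))^{-1} mod 7^{i+2}, f′(x) = 2x + 2. Iterate:
  r_0 = 4 (mod 7)
  r_1 = 18 (mod 49)
  r_2 = 214 (mod 343)
  r_3 = 1586 (mod 2401)
Final: r = 1586 satisfies f(r) ≡ 0 mod 7^4.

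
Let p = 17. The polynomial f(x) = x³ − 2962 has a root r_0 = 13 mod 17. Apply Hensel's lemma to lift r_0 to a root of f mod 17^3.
r_2 = 914 (mod 4913)

Hensel: r_{i+1} = r_i − f(r_i)/f′(r_i) mod 17^{i+2}, where f′(x) = 3x². Iterate:
  r_0 = 13 (mod 17)
  r_1 = 47 (mod 289)
  r_2 = 914 (mod 4913)
Final: r = 914 with f(r) ≡ 0 mod 17^3.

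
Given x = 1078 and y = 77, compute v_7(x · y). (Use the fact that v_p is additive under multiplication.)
v_7(83006) = 3

v_p(x) = 2 (factor: 1078 = 7^2 · 22); v_p(y) = 1 (factor: 77 = 7^1 · 11). Additivity: v_p(xy) = v_p(x) + v_p(y) = 2 + 1 = 3. (Direct check: xy = 83006 = 7^3 · (242).)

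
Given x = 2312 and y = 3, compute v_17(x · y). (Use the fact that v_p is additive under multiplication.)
v_17(6936) = 2

v_p(x) = 2 (factor: 2312 = 17^2 · 8); v_p(y) = 0 (factor: 3 = 17^0 · 3). Additivity: v_p(xy) = v_p(x) + v_p(y) = 2 + 0 = 2. (Direct check: xy = 6936 = 17^2 · (24).)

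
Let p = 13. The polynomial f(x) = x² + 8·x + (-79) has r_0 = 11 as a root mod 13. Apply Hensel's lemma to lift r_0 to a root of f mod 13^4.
r_3 = 13245 (mod 28561)

Hensel: r_{i+1} = r_i − f(r_i)·(f′(r_i))^{-1} mod 13^{i+2}, f′(x) = 2x + 8. Iterate:
  r_0 = 11 (mod 13)
  r_1 = 63 (mod 169)
  r_2 = 63 (mod 2197)
  r_3 = 13245 (mod 28561)
Final: r = 13245 satisfies f(r) ≡ 0 mod 13^4.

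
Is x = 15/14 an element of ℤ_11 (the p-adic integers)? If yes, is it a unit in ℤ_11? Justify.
x ∈ ℤ_11^× (unit); v_11(x) = 0

ℤ_11 = {x ∈ ℚ_11 : v_11(x) ≥ 0} and ℤ_11^× = {x ∈ ℤ_11 : v_11(x) = 0}. Here v_11(15/14) = v_11(num) − v_11(den) = 0; compare against these criteria.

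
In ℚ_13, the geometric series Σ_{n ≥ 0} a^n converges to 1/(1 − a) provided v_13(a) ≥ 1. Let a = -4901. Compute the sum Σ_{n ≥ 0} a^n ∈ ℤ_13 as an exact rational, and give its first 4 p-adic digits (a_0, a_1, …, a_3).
Σ a^n = 1/(1 − a) = 1/4902;  first 4 digits = (1, 0, 10, 10)

v_13(a) = 2 ≥ 1, so the series converges in ℤ_13 to 1/(1 − a) = 1/(1 − (-4901)) = 1/4902. Expand this rational in ℤ_13: compute digits iteratively via d_i = x_i mod 13, x_{i+1} = (x_i − d_i)/13. The first 4 digits are (1, 0, 10, 10).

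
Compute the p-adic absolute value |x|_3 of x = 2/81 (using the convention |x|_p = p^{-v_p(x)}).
|2/81|_3 = 81

Step 1 — compute v_3(x) by factoring powers of 3 out of the numerator and denominator: v_3(2/81) = -4. Step 2 — apply |x|_p = p^{-v_p(x)} = 3^{4} = 81.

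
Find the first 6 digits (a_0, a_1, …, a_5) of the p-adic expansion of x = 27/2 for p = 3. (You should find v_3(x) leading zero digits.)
(a_0, …, a_5) = (0, 0, 0, 2, 1, 1)

v_3(27/2) = 3, so a_0 = ... = a_2 = 0. Factor out: x = 3^3 · u with u = 1/2 a unit in ℤ_3. Expand u iteratively via a_{v+i} = u_i mod 3, u_{i+1} = (u_i − a_{v+i})/3:
  u_0 = 1/2;  a_3 = 2;  u_1 = (u_0 − 2)/3 = -1/2
  u_1 = -1/2;  a_4 = 1;  u_2 = (u_1 − 1)/3 = -1/2
  u_2 = -1/2;  a_5 = 1;  u_3 = (u_2 − 1)/3 = -1/2
Digits: (0, 0, 0, 2, 1, 1).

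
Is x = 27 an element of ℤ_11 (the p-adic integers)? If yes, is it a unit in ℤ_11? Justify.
x ∈ ℤ_11^× (unit); v_11(x) = 0

ℤ_11 = {x ∈ ℚ_11 : v_11(x) ≥ 0} and ℤ_11^× = {x ∈ ℤ_11 : v_11(x) = 0}. Here v_11(27) = v_11(num) − v_11(den) = 0; compare against these criteria.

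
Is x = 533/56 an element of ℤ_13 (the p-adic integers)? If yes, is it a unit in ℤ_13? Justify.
x ∈ ℤ_13 but not a unit; v_13(x) = 1 > 0

ℤ_13 = {x ∈ ℚ_13 : v_13(x) ≥ 0} and ℤ_13^× = {x ∈ ℤ_13 : v_13(x) = 0}. Here v_13(533/56) = v_13(num) − v_13(den) = 1; compare against these criteria.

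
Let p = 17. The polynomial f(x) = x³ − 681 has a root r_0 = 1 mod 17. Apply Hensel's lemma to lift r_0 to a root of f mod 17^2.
r_1 = 35 (mod 289)

Hensel: r_{i+1} = r_i − f(r_i)/f′(r_i) mod 17^{i+2}, where f′(x) = 3x². Iterate:
  r_0 = 1 (mod 17)
  r_1 = 35 (mod 289)
Final: r = 35 with f(r) ≡ 0 mod 17^2.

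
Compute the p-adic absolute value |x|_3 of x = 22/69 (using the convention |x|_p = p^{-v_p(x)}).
|22/69|_3 = 3

Step 1 — compute v_3(x) by factoring powers of 3 out of the numerator and denominator: v_3(22/69) = -1. Step 2 — apply |x|_p = p^{-v_p(x)} = 3^{1} = 3.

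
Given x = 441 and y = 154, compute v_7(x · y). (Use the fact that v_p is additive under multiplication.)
v_7(67914) = 3

v_p(x) = 2 (factor: 441 = 7^2 · 9); v_p(y) = 1 (factor: 154 = 7^1 · 22). Additivity: v_p(xy) = v_p(x) + v_p(y) = 2 + 1 = 3. (Direct check: xy = 67914 = 7^3 · (198).)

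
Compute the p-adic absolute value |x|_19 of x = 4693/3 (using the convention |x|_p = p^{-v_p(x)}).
|4693/3|_19 = 1/361

Step 1 — compute v_19(x) by factoring powers of 19 out of the numerator and denominator: v_19(4693/3) = 2. Step 2 — apply |x|_p = p^{-v_p(x)} = 19^{-2} = 1/361.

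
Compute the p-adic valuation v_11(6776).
v_11(6776) = 2

v_11(n) is the largest exponent k such that 11^k divides n. Factor out: 6776 = 11^2 · 56. (Sign doesn't affect v_p.) So v_11(6776) = 2.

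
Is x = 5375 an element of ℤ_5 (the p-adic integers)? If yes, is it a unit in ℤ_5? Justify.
x ∈ ℤ_5 but not a unit; v_5(x) = 3 > 0

ℤ_5 = {x ∈ ℚ_5 : v_5(x) ≥ 0} and ℤ_5^× = {x ∈ ℤ_5 : v_5(x) = 0}. Here v_5(5375) = v_5(num) − v_5(den) = 3; compare against these criteria.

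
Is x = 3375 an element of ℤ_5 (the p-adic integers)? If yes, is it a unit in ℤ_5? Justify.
x ∈ ℤ_5 but not a unit; v_5(x) = 3 > 0

ℤ_5 = {x ∈ ℚ_5 : v_5(x) ≥ 0} and ℤ_5^× = {x ∈ ℤ_5 : v_5(x) = 0}. Here v_5(3375) = v_5(num) − v_5(den) = 3; compare against these criteria.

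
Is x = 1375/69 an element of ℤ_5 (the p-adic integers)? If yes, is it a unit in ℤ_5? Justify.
x ∈ ℤ_5 but not a unit; v_5(x) = 3 > 0

ℤ_5 = {x ∈ ℚ_5 : v_5(x) ≥ 0} and ℤ_5^× = {x ∈ ℤ_5 : v_5(x) = 0}. Here v_5(1375/69) = v_5(num) − v_5(den) = 3; compare against these criteria.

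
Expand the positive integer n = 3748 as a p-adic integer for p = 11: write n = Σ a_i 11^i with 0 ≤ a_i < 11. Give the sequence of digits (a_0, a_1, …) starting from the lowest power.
(a_0, a_1, …) = (8, 10, 8, 2)

Repeated division by 11 gives the digits low-to-high: 3748 = 8 + 10·11^1 + 8·11^2 + 2·11^3. Digit sequence: (8, 10, 8, 2).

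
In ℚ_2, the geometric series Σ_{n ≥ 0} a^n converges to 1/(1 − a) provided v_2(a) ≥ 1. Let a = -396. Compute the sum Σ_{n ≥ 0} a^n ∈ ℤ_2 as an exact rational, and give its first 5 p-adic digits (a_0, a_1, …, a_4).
Σ a^n = 1/(1 − a) = 1/397;  first 5 digits = (1, 0, 1, 0, 0)

v_2(a) = 2 ≥ 1, so the series converges in ℤ_2 to 1/(1 − a) = 1/(1 − (-396)) = 1/397. Expand this rational in ℤ_2: compute digits iteratively via d_i = x_i mod 2, x_{i+1} = (x_i − d_i)/2. The first 5 digits are (1, 0, 1, 0, 0).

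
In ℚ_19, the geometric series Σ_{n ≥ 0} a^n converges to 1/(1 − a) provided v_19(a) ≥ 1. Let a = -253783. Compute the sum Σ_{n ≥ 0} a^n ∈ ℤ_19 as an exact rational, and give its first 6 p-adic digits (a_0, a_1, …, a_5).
Σ a^n = 1/(1 − a) = 1/253784;  first 6 digits = (1, 0, 0, 1, 17, 18)

v_19(a) = 3 ≥ 1, so the series converges in ℤ_19 to 1/(1 − a) = 1/(1 − (-253783)) = 1/253784. Expand this rational in ℤ_19: compute digits iteratively via d_i = x_i mod 19, x_{i+1} = (x_i − d_i)/19. The first 6 digits are (1, 0, 0, 1, 17, 18).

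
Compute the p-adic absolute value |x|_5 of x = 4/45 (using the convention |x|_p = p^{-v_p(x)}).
|4/45|_5 = 5

Step 1 — compute v_5(x) by factoring powers of 5 out of the numerator and denominator: v_5(4/45) = -1. Step 2 — apply |x|_p = p^{-v_p(x)} = 5^{1} = 5.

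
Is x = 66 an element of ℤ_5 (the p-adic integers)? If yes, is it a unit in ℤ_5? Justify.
x ∈ ℤ_5^× (unit); v_5(x) = 0

ℤ_5 = {x ∈ ℚ_5 : v_5(x) ≥ 0} and ℤ_5^× = {x ∈ ℤ_5 : v_5(x) = 0}. Here v_5(66) = v_5(num) − v_5(den) = 0; compare against these criteria.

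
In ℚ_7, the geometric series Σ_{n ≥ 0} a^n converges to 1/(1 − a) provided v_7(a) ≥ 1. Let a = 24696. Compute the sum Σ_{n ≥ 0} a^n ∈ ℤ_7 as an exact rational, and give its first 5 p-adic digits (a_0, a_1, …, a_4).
Σ a^n = 1/(1 − a) = -1/24695;  first 5 digits = (1, 0, 0, 2, 3)

v_7(a) = 3 ≥ 1, so the series converges in ℤ_7 to 1/(1 − a) = 1/(1 − 24696) = -1/24695. Expand this rational in ℤ_7: compute digits iteratively via d_i = x_i mod 7, x_{i+1} = (x_i − d_i)/7. The first 5 digits are (1, 0, 0, 2, 3).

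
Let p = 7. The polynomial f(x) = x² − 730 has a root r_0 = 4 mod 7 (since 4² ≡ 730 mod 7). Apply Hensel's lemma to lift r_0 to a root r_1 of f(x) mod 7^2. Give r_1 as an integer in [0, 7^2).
r_1 = 32 (mod 49)

Hensel's recurrence: r_{i+1} = r_i − f(r_i)·(f′(r_i))^{-1} mod 7^{i+2}, with f′(x) = 2x. Iterate:
  r_0 = 4 (mod 7)
  r_1 = 32 (mod 49)
Final: r_1 = 32, and one checks f(r_1) ≡ 0 mod 7^2.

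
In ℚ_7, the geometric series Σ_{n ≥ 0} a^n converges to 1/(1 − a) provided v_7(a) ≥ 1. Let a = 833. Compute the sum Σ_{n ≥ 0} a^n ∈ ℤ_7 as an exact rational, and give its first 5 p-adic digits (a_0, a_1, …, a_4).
Σ a^n = 1/(1 − a) = -1/832;  first 5 digits = (1, 0, 3, 2, 2)

v_7(a) = 2 ≥ 1, so the series converges in ℤ_7 to 1/(1 − a) = 1/(1 − 833) = -1/832. Expand this rational in ℤ_7: compute digits iteratively via d_i = x_i mod 7, x_{i+1} = (x_i − d_i)/7. The first 5 digits are (1, 0, 3, 2, 2).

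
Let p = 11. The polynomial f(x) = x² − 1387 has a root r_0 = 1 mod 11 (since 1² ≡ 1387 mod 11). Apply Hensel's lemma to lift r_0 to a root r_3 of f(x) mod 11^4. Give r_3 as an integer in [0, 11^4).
r_3 = 6139 (mod 14641)

Hensel's recurrence: r_{i+1} = r_i − f(r_i)·(f′(r_i))^{-1} mod 11^{i+2}, with f′(x) = 2x. Iterate:
  r_0 = 1 (mod 11)
  r_1 = 89 (mod 121)
  r_2 = 815 (mod 1331)
  r_3 = 6139 (mod 14641)
Final: r_3 = 6139, and one checks f(r_3) ≡ 0 mod 11^4.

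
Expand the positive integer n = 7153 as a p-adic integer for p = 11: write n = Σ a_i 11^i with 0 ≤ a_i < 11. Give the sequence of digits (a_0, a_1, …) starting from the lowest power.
(a_0, a_1, …) = (3, 1, 4, 5)

Repeated division by 11 gives the digits low-to-high: 7153 = 3 + 1·11^1 + 4·11^2 + 5·11^3. Digit sequence: (3, 1, 4, 5).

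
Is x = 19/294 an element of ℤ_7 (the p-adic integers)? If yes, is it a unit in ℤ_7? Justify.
x ∉ ℤ_7 (v_7(x) = -2 < 0)

ℤ_7 = {x ∈ ℚ_7 : v_7(x) ≥ 0} and ℤ_7^× = {x ∈ ℤ_7 : v_7(x) = 0}. Here v_7(19/294) = v_7(num) − v_7(den) = -2; compare against these criteria.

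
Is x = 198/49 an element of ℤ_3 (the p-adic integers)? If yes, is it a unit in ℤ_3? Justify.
x ∈ ℤ_3 but not a unit; v_3(x) = 2 > 0

ℤ_3 = {x ∈ ℚ_3 : v_3(x) ≥ 0} and ℤ_3^× = {x ∈ ℤ_3 : v_3(x) = 0}. Here v_3(198/49) = v_3(num) − v_3(den) = 2; compare against these criteria.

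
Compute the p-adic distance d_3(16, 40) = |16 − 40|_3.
d_3(16, 40) = 1/3

Step 1 — x − y = 16 − 40 = -24. Step 2 — v_3(-24) = 1 (factor: -24 = −(3^1 · 8); the sign does not affect v_p). Step 3 — |x − y|_3 = 3^{-1} = 1/3.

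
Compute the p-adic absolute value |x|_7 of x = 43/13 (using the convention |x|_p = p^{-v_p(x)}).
|43/13|_7 = 1

Step 1 — compute v_7(x) by factoring powers of 7 out of the numerator and denominator: v_7(43/13) = 0. Step 2 — apply |x|_p = p^{-v_p(x)} = 7^{0} = 1.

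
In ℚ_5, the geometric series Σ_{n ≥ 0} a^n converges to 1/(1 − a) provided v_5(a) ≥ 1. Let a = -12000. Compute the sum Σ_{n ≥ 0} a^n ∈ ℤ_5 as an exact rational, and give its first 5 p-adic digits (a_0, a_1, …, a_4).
Σ a^n = 1/(1 − a) = 1/12001;  first 5 digits = (1, 0, 0, 4, 0)

v_5(a) = 3 ≥ 1, so the series converges in ℤ_5 to 1/(1 − a) = 1/(1 − (-12000)) = 1/12001. Expand this rational in ℤ_5: compute digits iteratively via d_i = x_i mod 5, x_{i+1} = (x_i − d_i)/5. The first 5 digits are (1, 0, 0, 4, 0).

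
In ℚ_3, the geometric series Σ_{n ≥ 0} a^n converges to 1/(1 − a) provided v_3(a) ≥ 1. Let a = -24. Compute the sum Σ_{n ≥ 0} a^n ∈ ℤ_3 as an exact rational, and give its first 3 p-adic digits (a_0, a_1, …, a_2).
Σ a^n = 1/(1 − a) = 1/25;  first 3 digits = (1, 1, 1)

v_3(a) = 1 ≥ 1, so the series converges in ℤ_3 to 1/(1 − a) = 1/(1 − (-24)) = 1/25. Expand this rational in ℤ_3: compute digits iteratively via d_i = x_i mod 3, x_{i+1} = (x_i − d_i)/3. The first 3 digits are (1, 1, 1).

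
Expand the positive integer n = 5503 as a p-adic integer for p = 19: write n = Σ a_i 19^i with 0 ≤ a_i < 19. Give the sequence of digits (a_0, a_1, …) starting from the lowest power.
(a_0, a_1, …) = (12, 4, 15)

Repeated division by 19 gives the digits low-to-high: 5503 = 12 + 4·19^1 + 15·19^2. Digit sequence: (12, 4, 15).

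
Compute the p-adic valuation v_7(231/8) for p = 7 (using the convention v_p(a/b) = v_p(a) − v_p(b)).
v_7(231/8) = 1

Factor powers of 7 from the numerator and denominator of the reduced fraction: 231 = 7^1 · 33 and 8 = 7^0 · 8. Apply v_p(a/b) = v_p(a) − v_p(b): v_7(231/8) = 1 − 0 = 1.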